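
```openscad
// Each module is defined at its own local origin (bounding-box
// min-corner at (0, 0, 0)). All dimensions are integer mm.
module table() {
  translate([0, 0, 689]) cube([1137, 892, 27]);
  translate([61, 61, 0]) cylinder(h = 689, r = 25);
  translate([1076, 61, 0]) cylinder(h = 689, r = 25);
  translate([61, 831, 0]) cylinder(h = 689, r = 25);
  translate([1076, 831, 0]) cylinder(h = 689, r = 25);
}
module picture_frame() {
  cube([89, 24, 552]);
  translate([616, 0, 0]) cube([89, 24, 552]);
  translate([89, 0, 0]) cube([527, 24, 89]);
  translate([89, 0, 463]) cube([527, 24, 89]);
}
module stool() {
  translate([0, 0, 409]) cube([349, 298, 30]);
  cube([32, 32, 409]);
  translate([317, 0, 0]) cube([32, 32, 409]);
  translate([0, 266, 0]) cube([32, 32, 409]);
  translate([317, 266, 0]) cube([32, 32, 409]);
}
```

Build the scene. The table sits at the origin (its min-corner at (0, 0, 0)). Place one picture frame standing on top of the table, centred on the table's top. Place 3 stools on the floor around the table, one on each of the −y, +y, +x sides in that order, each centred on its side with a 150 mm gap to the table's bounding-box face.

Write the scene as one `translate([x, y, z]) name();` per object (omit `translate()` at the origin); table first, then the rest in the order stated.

table();
translate([216, 434, 716]) picture_frame();
translate([394, -448, 0]) stool();
translate([394, 1042, 0]) stool();
translate([1287, 297, 0]) stool();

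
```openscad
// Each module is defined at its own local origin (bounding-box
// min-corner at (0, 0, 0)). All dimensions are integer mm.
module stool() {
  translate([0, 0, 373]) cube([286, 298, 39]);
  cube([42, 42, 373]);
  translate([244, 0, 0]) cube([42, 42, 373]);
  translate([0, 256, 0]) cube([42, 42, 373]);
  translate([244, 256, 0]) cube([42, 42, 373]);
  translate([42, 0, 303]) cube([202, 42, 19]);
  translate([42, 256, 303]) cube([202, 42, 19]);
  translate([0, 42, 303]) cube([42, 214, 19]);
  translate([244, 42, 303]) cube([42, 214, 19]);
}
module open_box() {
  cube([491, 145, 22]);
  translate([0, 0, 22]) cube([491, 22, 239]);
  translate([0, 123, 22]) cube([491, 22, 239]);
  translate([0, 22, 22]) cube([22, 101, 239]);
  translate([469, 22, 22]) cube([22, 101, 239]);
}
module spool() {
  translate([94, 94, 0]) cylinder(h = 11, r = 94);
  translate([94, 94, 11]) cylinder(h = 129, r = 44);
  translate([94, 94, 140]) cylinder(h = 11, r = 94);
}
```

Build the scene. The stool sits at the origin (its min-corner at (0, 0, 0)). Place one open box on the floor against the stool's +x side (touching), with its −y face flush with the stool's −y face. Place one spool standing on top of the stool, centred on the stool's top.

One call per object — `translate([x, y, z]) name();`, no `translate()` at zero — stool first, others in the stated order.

stool();
translate([286, 0, 0]) open_box();
translate([49, 55, 412]) spool();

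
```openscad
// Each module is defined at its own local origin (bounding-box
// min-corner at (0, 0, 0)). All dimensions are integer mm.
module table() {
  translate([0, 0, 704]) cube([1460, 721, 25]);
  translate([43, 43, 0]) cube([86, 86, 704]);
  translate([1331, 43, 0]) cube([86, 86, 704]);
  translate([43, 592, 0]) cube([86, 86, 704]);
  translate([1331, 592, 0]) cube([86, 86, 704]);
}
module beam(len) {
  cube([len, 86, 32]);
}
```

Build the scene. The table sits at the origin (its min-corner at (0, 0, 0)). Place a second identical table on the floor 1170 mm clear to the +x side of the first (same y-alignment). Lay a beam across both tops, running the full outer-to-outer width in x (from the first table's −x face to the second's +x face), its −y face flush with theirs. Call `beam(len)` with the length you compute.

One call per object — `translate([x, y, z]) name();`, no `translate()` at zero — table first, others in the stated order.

table();
translate([2630, 0, 0]) table();
translate([0, 0, 729]) beam(4090);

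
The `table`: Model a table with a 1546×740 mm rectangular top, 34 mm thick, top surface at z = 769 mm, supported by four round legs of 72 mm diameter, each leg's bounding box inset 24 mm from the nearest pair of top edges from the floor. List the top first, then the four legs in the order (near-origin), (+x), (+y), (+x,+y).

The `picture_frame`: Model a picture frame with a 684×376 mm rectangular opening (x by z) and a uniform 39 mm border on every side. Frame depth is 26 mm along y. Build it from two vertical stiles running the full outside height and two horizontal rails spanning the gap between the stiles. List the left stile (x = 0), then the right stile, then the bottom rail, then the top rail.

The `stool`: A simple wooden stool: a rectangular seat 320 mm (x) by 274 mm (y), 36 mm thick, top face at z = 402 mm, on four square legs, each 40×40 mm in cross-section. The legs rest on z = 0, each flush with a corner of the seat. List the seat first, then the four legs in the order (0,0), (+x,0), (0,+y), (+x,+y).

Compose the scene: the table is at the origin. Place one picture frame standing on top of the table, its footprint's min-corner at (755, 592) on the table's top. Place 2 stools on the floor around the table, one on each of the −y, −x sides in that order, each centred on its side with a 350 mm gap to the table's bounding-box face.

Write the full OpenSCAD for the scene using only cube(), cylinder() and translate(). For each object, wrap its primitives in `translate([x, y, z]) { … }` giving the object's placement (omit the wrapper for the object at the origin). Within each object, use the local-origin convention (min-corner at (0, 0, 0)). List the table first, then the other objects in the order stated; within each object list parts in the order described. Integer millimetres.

translate([0, 0, 735]) cube([1546, 740, 34]);
translate([60, 60, 0]) cylinder(h = 735, r = 36);
translate([1486, 60, 0]) cylinder(h = 735, r = 36);
translate([60, 680, 0]) cylinder(h = 735, r = 36);
translate([1486, 680, 0]) cylinder(h = 735, r = 36);
translate([755, 592, 769]) {
  cube([39, 26, 454]);
  translate([723, 0, 0]) cube([39, 26, 454]);
  translate([39, 0, 0]) cube([684, 26, 39]);
  translate([39, 0, 415]) cube([684, 26, 39]);
}
translate([613, -624, 0]) {
  translate([0, 0, 366]) cube([320, 274, 36]);
  cube([40, 40, 366]);
  translate([280, 0, 0]) cube([40, 40, 366]);
  translate([0, 234, 0]) cube([40, 40, 366]);
  translate([280, 234, 0]) cube([40, 40, 366]);
}
translate([-670, 233, 0]) {
  translate([0, 0, 366]) cube([320, 274, 36]);
  cube([40, 40, 366]);
  translate([280, 0, 0]) cube([40, 40, 366]);
  translate([0, 234, 0]) cube([40, 40, 366]);
  translate([280, 234, 0]) cube([40, 40, 366]);
}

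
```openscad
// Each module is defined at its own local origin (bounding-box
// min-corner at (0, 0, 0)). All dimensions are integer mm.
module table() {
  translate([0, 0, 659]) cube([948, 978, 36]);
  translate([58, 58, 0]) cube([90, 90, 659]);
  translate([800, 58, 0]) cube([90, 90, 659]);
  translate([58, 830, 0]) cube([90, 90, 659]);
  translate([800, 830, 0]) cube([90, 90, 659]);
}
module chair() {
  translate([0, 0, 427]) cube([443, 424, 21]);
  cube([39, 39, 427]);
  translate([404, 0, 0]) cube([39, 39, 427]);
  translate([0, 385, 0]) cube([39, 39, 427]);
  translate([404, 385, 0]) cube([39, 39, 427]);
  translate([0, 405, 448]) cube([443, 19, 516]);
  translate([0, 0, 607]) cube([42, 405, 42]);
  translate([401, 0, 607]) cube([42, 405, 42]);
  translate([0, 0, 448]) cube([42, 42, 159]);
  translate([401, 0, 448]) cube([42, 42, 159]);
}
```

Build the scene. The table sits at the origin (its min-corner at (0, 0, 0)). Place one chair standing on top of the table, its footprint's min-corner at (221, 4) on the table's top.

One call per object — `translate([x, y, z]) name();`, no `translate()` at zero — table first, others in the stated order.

table();
translate([221, 4, 695]) chair();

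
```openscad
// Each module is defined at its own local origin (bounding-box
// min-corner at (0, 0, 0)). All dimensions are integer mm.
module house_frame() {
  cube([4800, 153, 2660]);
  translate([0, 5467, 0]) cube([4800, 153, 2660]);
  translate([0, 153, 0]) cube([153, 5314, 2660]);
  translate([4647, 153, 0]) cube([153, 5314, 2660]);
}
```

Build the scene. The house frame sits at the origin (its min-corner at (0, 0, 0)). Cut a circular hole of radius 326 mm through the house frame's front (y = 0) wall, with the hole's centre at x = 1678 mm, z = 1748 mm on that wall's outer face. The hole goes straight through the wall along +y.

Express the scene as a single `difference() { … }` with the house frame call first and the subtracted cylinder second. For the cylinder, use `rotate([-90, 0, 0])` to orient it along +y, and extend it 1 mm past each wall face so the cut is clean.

difference() {
  house_frame();
  translate([1678, -1, 1748]) rotate([-90, 0, 0]) cylinder(h = 155, r = 326);
}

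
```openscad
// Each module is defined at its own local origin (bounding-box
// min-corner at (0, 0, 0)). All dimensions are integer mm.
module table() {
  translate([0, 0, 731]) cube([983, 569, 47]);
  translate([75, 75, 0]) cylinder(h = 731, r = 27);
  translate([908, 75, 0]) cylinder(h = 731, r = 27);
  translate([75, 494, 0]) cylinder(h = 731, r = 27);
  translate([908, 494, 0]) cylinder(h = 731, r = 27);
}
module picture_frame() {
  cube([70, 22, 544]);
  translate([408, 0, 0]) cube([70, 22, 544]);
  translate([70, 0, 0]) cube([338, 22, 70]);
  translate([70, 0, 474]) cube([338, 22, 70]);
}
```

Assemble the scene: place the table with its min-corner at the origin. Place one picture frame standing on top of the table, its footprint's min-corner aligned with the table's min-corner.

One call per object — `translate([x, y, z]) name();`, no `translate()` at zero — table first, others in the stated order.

table();
translate([0, 0, 778]) picture_frame();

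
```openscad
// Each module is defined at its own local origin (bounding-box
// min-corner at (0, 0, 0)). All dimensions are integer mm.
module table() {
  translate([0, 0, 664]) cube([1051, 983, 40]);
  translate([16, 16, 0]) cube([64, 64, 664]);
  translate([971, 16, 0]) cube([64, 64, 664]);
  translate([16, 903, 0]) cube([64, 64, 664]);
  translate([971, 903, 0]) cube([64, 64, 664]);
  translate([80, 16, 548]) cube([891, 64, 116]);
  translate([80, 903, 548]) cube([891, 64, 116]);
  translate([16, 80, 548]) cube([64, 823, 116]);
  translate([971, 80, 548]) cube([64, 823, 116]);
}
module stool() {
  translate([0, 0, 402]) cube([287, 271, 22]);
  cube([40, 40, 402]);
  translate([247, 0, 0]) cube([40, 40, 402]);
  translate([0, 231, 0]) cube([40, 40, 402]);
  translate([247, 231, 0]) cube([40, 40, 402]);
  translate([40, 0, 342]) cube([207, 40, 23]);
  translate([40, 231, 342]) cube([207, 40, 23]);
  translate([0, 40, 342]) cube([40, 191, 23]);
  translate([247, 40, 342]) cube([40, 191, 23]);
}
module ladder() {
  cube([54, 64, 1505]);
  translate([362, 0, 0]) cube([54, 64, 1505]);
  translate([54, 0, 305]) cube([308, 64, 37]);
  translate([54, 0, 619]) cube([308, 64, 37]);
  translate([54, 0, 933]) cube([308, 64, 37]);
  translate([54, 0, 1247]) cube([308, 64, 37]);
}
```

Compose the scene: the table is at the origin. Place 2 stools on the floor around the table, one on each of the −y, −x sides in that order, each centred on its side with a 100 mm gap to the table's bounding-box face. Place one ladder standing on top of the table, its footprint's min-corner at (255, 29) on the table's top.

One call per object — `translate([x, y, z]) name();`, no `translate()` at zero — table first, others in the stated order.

table();
translate([382, -371, 0]) stool();
translate([-387, 356, 0]) stool();
translate([255, 29, 704]) ladder();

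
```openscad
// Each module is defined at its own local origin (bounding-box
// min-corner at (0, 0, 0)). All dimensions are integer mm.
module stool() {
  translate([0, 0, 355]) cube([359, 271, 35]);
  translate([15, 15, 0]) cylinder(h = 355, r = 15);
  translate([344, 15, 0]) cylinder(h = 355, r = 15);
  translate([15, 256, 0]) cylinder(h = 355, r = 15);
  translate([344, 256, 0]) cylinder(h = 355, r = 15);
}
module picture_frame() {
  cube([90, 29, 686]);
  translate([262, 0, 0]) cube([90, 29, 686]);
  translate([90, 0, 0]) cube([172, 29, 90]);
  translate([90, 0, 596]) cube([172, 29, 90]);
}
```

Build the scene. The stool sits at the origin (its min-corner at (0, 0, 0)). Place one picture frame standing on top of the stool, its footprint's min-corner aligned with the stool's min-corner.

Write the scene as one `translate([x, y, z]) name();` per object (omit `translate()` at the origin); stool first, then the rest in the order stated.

stool();
translate([0, 0, 390]) picture_frame();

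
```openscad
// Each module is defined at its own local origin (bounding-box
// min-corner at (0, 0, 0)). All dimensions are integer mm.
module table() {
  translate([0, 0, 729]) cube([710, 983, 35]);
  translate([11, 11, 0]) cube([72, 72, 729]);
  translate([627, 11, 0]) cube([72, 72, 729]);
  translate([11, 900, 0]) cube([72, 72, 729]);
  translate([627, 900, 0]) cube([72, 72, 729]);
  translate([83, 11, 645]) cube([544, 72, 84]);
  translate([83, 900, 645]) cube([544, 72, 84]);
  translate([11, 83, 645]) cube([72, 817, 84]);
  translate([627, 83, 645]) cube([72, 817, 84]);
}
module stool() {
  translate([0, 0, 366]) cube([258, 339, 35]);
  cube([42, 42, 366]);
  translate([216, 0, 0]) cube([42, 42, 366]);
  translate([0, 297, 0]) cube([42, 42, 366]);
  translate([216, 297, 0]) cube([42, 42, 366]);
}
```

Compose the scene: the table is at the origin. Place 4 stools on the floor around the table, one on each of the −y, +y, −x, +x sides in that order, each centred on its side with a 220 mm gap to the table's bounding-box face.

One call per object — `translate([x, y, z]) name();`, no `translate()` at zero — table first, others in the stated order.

table();
translate([226, -559, 0]) stool();
translate([226, 1203, 0]) stool();
translate([-478, 322, 0]) stool();
translate([930, 322, 0]) stool();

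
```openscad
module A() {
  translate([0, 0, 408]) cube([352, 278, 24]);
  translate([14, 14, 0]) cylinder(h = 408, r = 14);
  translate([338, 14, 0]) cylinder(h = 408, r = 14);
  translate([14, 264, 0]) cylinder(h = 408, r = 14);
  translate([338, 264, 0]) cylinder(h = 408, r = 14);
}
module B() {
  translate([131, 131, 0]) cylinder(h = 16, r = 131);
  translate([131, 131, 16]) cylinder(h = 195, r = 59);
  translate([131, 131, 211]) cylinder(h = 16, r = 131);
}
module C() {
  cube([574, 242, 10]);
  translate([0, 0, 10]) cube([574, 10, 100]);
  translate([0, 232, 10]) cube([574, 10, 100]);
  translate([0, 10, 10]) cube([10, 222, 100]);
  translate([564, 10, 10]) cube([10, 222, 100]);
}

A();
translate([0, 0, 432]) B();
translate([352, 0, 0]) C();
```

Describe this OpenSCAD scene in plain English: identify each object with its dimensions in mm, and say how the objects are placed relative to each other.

A is a four-legged stool. The seat is 352×278 mm, 24 mm thick, top at z = 432 mm. It stands on four round legs, each 28 mm in diameter, from z = 0 to the seat underside, each leg's axis is inset half a diameter from the nearest pair of seat edges (so the leg's bounding box is flush with the corner).

B is a spool: two coaxial disc flanges of radius 131 mm and thickness 16 mm, joined by a core cylinder of radius 59 mm and height 195 mm. The lower flange rests on z = 0 and the three cylinders share a vertical axis.

C is an open storage box with external size 574×242×110 mm and wall thickness 10 mm (the base is also 10 mm thick). The base covers the whole footprint; the four walls stand on the base, with the y-facing walls full-width and the x-facing walls fitting between their inner faces.

The spool is on top of the stool. The open box is against the stool's +x side, with their −y faces flush.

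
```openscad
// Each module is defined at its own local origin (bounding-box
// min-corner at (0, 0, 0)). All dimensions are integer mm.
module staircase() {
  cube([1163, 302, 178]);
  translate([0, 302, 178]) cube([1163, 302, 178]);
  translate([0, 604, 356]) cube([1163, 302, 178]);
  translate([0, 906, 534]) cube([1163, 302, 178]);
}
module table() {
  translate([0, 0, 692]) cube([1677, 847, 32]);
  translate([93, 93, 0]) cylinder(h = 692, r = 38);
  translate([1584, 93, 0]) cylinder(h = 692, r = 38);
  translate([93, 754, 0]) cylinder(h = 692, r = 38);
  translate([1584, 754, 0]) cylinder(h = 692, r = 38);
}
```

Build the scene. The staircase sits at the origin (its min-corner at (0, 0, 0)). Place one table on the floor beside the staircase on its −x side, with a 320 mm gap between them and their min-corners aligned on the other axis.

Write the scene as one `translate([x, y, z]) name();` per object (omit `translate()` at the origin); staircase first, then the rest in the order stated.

staircase();
translate([-1997, 0, 0]) table();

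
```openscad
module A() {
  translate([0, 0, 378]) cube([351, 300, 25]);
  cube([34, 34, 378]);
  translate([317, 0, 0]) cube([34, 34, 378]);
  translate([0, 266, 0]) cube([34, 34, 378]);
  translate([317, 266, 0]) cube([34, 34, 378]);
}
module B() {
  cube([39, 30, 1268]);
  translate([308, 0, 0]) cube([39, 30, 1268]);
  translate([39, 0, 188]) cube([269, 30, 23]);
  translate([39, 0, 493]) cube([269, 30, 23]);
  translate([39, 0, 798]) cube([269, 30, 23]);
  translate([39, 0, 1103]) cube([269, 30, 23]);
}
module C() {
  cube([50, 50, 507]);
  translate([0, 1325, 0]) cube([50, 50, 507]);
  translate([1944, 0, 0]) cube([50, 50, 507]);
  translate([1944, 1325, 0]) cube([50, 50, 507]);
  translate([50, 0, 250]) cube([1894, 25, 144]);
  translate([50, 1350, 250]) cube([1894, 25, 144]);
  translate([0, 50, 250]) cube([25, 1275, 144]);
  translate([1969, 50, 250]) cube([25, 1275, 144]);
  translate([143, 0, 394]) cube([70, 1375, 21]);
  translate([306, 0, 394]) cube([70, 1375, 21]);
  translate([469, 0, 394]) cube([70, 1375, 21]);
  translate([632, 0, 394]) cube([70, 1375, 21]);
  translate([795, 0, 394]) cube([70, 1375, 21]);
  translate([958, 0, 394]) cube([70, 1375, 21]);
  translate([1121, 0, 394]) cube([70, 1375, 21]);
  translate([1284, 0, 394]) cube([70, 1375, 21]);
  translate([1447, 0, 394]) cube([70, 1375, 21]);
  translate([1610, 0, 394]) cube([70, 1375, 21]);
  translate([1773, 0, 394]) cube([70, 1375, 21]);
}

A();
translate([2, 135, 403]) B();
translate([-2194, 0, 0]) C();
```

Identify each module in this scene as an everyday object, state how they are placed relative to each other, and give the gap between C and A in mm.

A is a stool. B is a ladder. C is a bed frame. The ladder is on top of the stool, centred. The bed frame is on the floor beside the stool on its −x side. The gap between the bed frame and the stool is 200 mm.

The bed frame's nearest face is 200 mm from the stool's −x face.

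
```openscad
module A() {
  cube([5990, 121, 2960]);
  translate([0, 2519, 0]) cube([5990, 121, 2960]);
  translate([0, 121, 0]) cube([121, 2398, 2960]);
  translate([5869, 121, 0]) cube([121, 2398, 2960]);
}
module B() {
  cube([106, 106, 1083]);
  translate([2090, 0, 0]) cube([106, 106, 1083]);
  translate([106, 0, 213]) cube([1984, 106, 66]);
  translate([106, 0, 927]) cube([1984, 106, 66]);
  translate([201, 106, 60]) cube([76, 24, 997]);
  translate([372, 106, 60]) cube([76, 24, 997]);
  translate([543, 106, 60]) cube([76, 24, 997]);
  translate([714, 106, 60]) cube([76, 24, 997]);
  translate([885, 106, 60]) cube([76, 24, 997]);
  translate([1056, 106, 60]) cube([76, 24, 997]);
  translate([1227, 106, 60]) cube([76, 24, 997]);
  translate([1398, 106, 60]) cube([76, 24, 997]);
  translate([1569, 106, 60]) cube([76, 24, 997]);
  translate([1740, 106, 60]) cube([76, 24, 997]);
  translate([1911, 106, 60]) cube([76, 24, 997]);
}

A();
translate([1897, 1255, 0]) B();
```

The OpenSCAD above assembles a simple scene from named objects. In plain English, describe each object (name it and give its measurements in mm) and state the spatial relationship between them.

A is the wall frame of a small rectangular building: four walls, each 2960 mm tall and 121 mm thick, enclosing a footprint 5990 mm (x) by 2640 mm (y) outside-to-outside, with no floor or roof. The front and back walls (the −y and +y sides) span the full width; the two side walls fit between them.

B is a fence section. Two 106×106 mm posts, 1083 mm tall, stand on the floor with a clear span of 1984 mm between their inner faces. Two horizontal rails of 106×66 mm section span the gap between the posts with their undersides at z = 213 mm and z = 927 mm, flush with the posts' −y face. 11 pickets, each 76 mm wide, 24 mm thick and 997 mm tall, are fixed to the +y face of the rails with their bottoms at z = 60 mm, evenly spaced across the span with equal gaps (rounded down to the nearest mm) at the −x end and between each pair — any rounding remainder accumulates at the +x end.

The fence section sits inside the house frame, centred.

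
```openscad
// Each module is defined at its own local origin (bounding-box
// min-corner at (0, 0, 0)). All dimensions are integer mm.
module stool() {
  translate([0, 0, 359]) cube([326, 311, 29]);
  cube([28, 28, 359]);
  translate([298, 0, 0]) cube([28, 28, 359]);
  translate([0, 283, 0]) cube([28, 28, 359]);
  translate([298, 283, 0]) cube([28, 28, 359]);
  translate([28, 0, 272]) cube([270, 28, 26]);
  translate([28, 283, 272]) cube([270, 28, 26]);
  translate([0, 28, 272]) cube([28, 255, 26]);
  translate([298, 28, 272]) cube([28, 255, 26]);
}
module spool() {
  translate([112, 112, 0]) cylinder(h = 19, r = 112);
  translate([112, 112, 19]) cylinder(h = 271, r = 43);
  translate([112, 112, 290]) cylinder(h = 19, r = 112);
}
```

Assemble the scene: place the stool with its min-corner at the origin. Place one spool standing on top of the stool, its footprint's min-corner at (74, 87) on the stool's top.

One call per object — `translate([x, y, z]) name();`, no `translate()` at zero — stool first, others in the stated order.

stool();
translate([74, 87, 388]) spool();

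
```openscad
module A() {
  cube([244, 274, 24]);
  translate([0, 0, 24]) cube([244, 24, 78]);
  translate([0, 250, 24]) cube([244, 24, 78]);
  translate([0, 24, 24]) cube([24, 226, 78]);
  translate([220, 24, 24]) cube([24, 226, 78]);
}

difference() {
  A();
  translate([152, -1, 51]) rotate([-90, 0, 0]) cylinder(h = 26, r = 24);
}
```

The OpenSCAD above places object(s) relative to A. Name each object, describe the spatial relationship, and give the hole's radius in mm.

A is an open box. The open box has a circular hole through its front wall. The hole's radius is 24 mm.

The subtracted cylinder has r = 24 mm.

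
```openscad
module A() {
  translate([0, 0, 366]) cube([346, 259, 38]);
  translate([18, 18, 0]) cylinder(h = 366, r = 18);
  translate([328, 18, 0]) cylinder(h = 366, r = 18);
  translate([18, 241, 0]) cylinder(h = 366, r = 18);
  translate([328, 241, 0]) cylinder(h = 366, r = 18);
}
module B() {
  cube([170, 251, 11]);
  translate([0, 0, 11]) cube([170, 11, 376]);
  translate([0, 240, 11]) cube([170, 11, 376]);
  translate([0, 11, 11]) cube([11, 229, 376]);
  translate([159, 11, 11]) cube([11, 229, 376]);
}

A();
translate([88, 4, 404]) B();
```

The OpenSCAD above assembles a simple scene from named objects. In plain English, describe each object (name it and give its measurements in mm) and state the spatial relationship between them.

A is a four-legged stool. The seat is a 346×259×38 mm slab whose top surface is at z = 404 mm; four round legs, each 36 mm in diameter, run from the floor (z = 0) to the underside of the seat, each leg's axis is inset half a diameter from the nearest pair of seat edges (so the leg's bounding box is flush with the corner).

B is an open-topped rectangular box: outside dimensions 170×251×387 mm, with a uniform wall and base thickness of 11 mm. The base is a full 170×251 slab on the floor; four walls sit on top of the base. The front and back walls (the −y and +y sides) span the full width; the two side walls fit between them.

The open box is on top of the stool, centred.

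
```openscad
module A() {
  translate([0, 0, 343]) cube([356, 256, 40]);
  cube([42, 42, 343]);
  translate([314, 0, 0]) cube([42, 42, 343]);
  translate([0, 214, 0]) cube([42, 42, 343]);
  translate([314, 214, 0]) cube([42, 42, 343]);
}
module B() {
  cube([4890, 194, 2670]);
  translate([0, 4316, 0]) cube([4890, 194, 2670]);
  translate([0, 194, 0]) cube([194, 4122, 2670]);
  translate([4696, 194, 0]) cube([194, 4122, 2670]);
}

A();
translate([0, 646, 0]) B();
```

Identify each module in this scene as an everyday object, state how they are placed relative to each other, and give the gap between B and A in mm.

A is a stool. B is a house frame. The house frame is on the floor beside the stool on its +y side. The gap between the house frame and the stool is 390 mm.

The house frame's nearest face is 390 mm from the stool's +y face.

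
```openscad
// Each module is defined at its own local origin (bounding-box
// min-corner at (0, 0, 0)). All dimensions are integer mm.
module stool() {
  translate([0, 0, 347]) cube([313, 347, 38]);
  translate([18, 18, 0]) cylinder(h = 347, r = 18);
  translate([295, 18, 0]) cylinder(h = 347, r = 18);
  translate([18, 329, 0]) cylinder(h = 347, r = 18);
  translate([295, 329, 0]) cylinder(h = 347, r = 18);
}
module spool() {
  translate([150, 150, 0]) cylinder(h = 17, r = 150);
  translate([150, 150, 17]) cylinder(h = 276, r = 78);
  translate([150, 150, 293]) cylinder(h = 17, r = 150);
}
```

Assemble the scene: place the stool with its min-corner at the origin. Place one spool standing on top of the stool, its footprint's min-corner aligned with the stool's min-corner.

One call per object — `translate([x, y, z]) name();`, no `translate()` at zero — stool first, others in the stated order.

stool();
translate([0, 0, 385]) spool();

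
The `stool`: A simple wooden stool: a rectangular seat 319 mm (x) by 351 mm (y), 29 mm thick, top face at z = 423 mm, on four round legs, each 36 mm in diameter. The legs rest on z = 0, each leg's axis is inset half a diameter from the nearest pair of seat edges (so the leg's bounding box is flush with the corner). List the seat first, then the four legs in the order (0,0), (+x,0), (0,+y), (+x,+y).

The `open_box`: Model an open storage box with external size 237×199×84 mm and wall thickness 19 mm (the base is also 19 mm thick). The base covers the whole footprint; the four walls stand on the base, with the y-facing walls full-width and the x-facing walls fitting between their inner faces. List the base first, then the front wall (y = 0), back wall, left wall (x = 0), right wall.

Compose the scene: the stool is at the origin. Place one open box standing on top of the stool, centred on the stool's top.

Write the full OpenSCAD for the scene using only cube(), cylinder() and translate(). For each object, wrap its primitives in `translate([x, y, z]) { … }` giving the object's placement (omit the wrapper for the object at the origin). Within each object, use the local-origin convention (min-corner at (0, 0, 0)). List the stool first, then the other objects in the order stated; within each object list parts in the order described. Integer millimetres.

translate([0, 0, 394]) cube([319, 351, 29]);
translate([18, 18, 0]) cylinder(h = 394, r = 18);
translate([301, 18, 0]) cylinder(h = 394, r = 18);
translate([18, 333, 0]) cylinder(h = 394, r = 18);
translate([301, 333, 0]) cylinder(h = 394, r = 18);
translate([41, 76, 423]) {
  cube([237, 199, 19]);
  translate([0, 0, 19]) cube([237, 19, 65]);
  translate([0, 180, 19]) cube([237, 19, 65]);
  translate([0, 19, 19]) cube([19, 161, 65]);
  translate([218, 19, 19]) cube([19, 161, 65]);
}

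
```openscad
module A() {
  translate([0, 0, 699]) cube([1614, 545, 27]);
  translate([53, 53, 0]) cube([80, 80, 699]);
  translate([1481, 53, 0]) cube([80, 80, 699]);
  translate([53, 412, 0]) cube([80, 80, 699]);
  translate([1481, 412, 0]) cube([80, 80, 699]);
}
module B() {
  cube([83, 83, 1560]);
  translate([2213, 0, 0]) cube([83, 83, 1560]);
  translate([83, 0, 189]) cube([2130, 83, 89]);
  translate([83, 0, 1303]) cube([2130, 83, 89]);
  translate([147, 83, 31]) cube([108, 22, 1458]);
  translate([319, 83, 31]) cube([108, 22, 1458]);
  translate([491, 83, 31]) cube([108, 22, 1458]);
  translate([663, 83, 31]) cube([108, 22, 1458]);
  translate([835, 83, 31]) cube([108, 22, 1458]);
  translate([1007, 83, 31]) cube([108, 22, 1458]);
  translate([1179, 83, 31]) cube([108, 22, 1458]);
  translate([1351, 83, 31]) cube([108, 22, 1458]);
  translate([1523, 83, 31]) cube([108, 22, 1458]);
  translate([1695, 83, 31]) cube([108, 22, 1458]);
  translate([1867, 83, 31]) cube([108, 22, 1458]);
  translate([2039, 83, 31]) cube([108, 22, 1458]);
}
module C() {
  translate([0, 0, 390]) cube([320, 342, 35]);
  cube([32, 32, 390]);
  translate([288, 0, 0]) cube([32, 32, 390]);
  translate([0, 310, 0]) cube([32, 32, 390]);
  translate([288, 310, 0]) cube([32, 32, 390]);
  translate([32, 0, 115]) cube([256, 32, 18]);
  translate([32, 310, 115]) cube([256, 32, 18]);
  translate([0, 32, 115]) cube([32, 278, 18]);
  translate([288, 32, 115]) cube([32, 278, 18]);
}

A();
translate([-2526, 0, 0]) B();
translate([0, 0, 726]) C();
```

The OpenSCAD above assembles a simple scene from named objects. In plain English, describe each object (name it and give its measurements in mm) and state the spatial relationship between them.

A is a rectangular dining table. The top is 1614×545×27 mm with its upper surface at z = 726 mm. It stands on four 80×80 mm square legs, each inset 53 mm from the nearest pair of top edges, running from the floor to the underside of the top.

B is a fence section. Two 83×83 mm posts, 1560 mm tall, stand on the floor with a clear span of 2130 mm between their inner faces. Two horizontal rails of 83×89 mm section span the gap between the posts with their undersides at z = 189 mm and z = 1303 mm, flush with the posts' −y face. 12 pickets, each 108 mm wide, 22 mm thick and 1458 mm tall, are fixed to the +y face of the rails with their bottoms at z = 31 mm, evenly spaced across the span with equal gaps (rounded down to the nearest mm) at the −x end and between each pair — any rounding remainder accumulates at the +x end.

C is a four-legged stool. The seat is 320×342 mm, 35 mm thick, top at z = 425 mm. It stands on four square legs, each 32×32 mm in cross-section, from z = 0 to the seat underside, each flush with a corner of the seat. Four stretchers, 32 mm wide and 18 mm tall, connect adjacent legs with their undersides at z = 115 mm, each running between the inner faces of the legs it joins and aligned with the legs' outer faces on the other axis.

The fence section is on the floor beside the table on its −x side. The stool is on top of the table.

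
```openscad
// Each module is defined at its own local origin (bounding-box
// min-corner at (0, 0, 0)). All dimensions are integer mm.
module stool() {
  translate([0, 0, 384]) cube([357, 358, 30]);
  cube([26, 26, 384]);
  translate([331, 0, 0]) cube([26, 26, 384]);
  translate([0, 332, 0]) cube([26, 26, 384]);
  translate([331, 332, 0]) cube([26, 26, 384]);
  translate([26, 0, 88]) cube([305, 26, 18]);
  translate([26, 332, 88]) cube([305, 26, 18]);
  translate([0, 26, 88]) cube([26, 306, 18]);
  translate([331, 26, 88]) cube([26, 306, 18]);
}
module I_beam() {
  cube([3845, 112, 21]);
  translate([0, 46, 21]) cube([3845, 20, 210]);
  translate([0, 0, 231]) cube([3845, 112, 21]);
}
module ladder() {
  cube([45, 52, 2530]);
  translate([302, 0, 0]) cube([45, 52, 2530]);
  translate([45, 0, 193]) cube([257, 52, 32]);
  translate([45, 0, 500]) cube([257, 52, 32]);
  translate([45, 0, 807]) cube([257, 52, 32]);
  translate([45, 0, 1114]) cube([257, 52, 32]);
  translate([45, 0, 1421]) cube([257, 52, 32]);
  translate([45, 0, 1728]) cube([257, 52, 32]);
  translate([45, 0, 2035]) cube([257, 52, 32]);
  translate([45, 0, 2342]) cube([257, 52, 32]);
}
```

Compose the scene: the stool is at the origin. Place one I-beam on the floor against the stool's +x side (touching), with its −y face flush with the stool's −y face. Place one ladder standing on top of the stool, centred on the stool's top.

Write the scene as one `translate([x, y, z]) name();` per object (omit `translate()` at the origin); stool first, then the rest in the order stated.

stool();
translate([357, 0, 0]) I_beam();
translate([5, 153, 414]) ladder();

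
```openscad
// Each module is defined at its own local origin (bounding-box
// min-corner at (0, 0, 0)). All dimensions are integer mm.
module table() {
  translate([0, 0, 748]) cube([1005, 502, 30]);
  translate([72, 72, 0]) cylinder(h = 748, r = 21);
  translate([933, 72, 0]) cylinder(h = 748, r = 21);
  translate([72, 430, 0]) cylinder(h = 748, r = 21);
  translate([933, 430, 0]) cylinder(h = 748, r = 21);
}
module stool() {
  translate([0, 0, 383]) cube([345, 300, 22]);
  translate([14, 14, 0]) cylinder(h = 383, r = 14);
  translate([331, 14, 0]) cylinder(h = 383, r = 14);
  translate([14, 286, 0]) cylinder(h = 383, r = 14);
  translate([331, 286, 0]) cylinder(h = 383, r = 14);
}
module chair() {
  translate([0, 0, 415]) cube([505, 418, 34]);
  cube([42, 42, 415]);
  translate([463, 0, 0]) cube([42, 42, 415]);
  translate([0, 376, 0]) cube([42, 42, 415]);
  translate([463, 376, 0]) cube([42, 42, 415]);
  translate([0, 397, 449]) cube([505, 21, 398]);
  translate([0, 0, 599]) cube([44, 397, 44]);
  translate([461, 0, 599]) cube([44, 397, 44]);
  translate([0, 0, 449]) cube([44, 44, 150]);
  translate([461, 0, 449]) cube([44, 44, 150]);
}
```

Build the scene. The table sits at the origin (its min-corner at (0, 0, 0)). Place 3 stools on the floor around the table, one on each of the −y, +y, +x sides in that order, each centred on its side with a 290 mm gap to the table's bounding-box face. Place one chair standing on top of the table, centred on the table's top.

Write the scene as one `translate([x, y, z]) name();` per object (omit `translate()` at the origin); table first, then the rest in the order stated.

table();
translate([330, -590, 0]) stool();
translate([330, 792, 0]) stool();
translate([1295, 101, 0]) stool();
translate([250, 42, 778]) chair();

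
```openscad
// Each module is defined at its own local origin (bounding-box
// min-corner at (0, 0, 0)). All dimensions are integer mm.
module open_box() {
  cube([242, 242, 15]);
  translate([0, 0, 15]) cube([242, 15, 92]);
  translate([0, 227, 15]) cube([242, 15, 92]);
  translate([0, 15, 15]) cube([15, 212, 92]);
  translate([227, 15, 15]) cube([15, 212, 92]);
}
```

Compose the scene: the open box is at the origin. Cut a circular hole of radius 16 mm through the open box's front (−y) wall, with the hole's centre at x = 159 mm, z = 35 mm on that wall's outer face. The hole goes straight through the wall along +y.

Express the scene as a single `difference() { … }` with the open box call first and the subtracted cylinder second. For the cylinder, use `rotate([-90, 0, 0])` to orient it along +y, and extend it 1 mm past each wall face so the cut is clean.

difference() {
  open_box();
  translate([159, -1, 35]) rotate([-90, 0, 0]) cylinder(h = 17, r = 16);
}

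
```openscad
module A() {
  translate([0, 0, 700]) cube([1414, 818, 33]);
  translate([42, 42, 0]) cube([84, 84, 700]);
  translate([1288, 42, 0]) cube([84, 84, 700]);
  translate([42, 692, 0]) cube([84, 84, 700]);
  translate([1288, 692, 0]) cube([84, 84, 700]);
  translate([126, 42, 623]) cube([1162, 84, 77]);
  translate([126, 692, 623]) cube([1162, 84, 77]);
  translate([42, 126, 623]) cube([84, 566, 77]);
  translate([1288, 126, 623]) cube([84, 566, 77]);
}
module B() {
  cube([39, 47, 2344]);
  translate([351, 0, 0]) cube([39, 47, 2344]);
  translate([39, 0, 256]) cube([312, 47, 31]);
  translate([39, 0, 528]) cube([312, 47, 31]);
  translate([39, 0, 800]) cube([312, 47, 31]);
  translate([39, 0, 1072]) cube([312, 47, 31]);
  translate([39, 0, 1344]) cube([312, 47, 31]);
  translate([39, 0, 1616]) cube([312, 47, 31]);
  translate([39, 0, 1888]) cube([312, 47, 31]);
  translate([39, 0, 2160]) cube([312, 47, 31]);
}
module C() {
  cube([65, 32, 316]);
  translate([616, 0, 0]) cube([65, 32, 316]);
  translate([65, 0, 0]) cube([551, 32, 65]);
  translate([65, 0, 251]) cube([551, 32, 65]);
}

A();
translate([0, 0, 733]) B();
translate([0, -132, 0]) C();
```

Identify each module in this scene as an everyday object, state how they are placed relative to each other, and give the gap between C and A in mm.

A is a table. B is a ladder. C is a picture frame. The ladder is on top of the table. The picture frame is on the floor beside the table on its −y side. The gap between the picture frame and the table is 100 mm.

The picture frame's nearest face is 100 mm from the table's −y face.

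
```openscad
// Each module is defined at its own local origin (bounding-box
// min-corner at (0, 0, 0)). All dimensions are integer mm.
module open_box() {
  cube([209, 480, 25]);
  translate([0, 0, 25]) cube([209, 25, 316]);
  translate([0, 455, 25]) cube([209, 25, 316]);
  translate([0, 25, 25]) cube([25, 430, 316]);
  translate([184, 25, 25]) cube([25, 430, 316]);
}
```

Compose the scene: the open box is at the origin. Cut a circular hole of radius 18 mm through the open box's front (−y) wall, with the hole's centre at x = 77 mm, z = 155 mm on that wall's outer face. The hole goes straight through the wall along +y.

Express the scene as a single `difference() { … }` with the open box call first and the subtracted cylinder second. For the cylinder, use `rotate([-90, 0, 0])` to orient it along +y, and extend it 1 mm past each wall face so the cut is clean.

difference() {
  open_box();
  translate([77, -1, 155]) rotate([-90, 0, 0]) cylinder(h = 27, r = 18);
}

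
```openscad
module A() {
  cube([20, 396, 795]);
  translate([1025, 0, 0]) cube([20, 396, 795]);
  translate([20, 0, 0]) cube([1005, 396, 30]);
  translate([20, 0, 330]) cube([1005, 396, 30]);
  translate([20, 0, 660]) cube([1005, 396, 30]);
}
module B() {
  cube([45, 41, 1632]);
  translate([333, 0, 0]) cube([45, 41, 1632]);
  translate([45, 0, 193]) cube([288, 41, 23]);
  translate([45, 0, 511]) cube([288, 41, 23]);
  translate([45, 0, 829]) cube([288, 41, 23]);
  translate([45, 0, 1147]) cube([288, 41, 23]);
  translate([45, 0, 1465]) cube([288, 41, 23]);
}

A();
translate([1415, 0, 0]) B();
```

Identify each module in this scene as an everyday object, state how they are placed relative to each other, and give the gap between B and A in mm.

The ladder's nearest face is 370 mm from the bookshelf's +x face.

A is a bookshelf. B is a ladder. The ladder is on the floor beside the bookshelf on its +x side. The gap between the ladder and the bookshelf is 370 mm.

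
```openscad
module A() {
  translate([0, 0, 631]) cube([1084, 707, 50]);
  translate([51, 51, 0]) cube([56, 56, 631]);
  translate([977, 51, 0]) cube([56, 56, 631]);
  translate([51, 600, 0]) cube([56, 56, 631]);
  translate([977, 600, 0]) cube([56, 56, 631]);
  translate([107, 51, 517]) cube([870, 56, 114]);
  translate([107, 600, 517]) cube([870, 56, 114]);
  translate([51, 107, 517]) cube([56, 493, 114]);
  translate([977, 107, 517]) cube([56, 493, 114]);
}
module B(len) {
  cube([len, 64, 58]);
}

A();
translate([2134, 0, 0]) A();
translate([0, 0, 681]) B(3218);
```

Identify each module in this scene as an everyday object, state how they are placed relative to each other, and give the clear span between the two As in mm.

A is a table. B is a beam. A beam spans the tops of two tables. The clear span between the two tables is 1050 mm.

Second table starts at x = 2134; first ends at x = 1084; clear span = 2134 − 1084 = 1050 mm.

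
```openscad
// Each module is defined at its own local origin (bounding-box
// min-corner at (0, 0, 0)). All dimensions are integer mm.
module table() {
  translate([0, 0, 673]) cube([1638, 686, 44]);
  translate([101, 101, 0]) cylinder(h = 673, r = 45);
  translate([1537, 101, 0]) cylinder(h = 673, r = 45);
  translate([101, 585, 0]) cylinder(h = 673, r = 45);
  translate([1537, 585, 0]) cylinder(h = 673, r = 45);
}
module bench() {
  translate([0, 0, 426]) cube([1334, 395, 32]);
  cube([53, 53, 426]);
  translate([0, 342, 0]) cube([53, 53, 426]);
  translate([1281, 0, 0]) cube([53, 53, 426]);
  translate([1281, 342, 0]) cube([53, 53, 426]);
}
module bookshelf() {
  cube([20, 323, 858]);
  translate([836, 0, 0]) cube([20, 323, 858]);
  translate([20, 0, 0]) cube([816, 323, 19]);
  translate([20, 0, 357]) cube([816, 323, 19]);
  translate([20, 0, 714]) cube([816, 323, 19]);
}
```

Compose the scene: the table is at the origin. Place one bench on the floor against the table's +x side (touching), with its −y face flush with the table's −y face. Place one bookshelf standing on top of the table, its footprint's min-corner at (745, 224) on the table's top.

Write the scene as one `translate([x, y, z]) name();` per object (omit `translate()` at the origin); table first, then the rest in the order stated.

table();
translate([1638, 0, 0]) bench();
translate([745, 224, 717]) bookshelf();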